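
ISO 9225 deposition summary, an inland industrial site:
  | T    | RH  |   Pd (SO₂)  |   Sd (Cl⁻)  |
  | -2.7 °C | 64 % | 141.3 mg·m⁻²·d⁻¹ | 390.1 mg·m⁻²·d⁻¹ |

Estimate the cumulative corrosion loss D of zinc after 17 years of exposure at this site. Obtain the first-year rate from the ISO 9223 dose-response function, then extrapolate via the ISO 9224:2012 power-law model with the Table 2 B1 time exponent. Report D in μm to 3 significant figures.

zinc: temperature factor f = +0.038·(-12.7) = -0.4826
  SO₂ term: 0.0129·141.3^0.44·exp(0.046·64-0.4826) = 1.335
  Cl⁻ term: 0.0175·390.1^0.57·exp(0.008·64+0.085·-2.7) = 0.6961
  r_corr = 1.335 + 0.6961 = 2.032 μm/a
ISO 9224: D(t) = r_corr · t^b with b = 0.813 (zinc, B1)
  D(17) = 2.032 × 17^0.813 = 2.032 × 10.01 = 20.33 μm

D(17) = 20.3 μm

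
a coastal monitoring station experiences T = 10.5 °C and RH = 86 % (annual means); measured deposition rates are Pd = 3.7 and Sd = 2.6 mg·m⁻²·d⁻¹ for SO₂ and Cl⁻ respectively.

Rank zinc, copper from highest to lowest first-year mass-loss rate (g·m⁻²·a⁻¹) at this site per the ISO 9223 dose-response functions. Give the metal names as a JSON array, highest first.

zinc: T>10 °C ⇒ hinge -0.071·(10.5−10) = -0.0355
  Pd branch = 0.0129·Pd^0.44·e^(0.046·RH+f) = 1.157 μm/a
  Sd branch = 0.0175·Sd^0.57·e^(0.008·RH+0.085·T) = 0.1465 μm/a
  r_corr = 1.157 + 0.1465 = 1.303 μm/a
  mass loss = 1.303 μm/a × 7.14 g/cm³ = 9.306 g·m⁻²·a⁻¹
copper: T>10 °C ⇒ hinge -0.080·(10.5−10) = -0.0400
  SO₂ term: 0.0053·3.7^0.26·exp(0.059·86-0.0400) = 1.144
  Cl⁻ term: 0.01025·2.6^0.27·exp(0.036·86+0.049·10.5) = 0.4907
  sum: 1.144 + 0.4907 → r_corr = 1.634 μm/a
  mass loss = 1.634 μm/a × 8.96 g/cm³ = 14.64 g·m⁻²·a⁻¹
Ordering by g·m⁻²·a⁻¹: copper (14.6) > zinc (9.31)

["copper", "zinc"]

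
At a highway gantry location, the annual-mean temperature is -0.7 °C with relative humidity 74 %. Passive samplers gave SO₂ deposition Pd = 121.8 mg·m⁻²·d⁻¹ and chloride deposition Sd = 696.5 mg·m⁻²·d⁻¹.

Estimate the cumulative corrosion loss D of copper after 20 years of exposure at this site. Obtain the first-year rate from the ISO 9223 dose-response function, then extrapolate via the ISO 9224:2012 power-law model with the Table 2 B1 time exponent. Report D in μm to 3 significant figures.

copper: temperature factor f = +0.126·(-10.7) = -1.3482
  sulphur-dioxide contribution → 0.3777 μm/a
  chloride contribution → 0.8325 μm/a
  ⇒ r_corr(copper) = 1.21 μm/a
Power-law: D(20) = r_corr · 20^0.667
  D(20) = 1.21 × 20^0.667 = 1.21 × 7.375 = 8.926 μm

D(20) = 8.93 μm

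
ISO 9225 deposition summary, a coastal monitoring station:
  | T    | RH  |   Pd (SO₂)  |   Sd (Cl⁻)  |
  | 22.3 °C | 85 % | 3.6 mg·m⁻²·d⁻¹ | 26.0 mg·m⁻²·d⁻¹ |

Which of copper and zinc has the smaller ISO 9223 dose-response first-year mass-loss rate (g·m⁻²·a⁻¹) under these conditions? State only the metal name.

copper: T>10 °C ⇒ hinge -0.080·(22.3−10) = -0.9840
  sulphur-dioxide contribution → 0.4164 μm/a
  chloride contribution → 1.571 μm/a
  total first-year rate 1.988 μm/a
  mass loss = 1.988 μm/a × 8.96 g/cm³ = 17.81 g·m⁻²·a⁻¹
zinc: T>10 °C ⇒ hinge -0.071·(22.3−10) = -0.8733
  sulphur-dioxide contribution → 0.4723 μm/a
  chloride contribution → 1.473 μm/a
  ⇒ r_corr(zinc) = 1.945 μm/a
  mass loss = 1.945 μm/a × 7.14 g/cm³ = 13.89 g·m⁻²·a⁻¹
Ordering by g·m⁻²·a⁻¹: copper (17.8) > zinc (13.9)

zinc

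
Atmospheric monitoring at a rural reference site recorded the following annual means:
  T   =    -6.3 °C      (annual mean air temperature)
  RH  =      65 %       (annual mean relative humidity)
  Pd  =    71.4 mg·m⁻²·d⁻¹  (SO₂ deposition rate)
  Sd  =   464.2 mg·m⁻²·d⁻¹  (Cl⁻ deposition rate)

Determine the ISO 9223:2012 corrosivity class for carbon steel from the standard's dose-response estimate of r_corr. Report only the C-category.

C3

carbon steel: f(T) = +0.150·(T−10) [T≤10 °C] = -2.4450
  Pd branch = 1.77·Pd^0.52·e^(0.02·RH+f) = 5.184 μm/a
  Sd branch = 0.102·Sd^0.62·e^(0.033·RH+0.04·T) = 30.48 μm/a
  r_corr = 5.184 + 30.48 = 35.67 μm/a
ISO 9223 Table 2 (carbon steel): 25 < 35.7 ≤ 50 μm/a ⇒ C3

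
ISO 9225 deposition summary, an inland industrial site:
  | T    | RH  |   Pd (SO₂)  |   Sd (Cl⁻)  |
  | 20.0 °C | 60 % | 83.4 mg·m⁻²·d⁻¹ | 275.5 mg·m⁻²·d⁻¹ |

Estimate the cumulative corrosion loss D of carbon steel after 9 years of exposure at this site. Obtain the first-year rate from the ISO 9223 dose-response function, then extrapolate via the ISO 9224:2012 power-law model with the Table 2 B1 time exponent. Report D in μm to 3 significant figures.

carbon steel: T>10 °C ⇒ hinge -0.054·(20.0−10) = -0.5400
  SO₂ term: 1.77·83.4^0.52·exp(0.02·60-0.5400) = 34.17
  Sd branch = 0.102·Sd^0.62·e^(0.033·RH+0.04·T) = 53.56 μm/a
  sum: 34.17 + 53.56 → r_corr = 87.72 μm/a
Long-term exponent b (ISO 9224 Table 2, B1) = 0.523
  D(9) = 87.72 × 9^0.523 = 87.72 × 3.156 = 276.8 μm

D(9) = 277 μm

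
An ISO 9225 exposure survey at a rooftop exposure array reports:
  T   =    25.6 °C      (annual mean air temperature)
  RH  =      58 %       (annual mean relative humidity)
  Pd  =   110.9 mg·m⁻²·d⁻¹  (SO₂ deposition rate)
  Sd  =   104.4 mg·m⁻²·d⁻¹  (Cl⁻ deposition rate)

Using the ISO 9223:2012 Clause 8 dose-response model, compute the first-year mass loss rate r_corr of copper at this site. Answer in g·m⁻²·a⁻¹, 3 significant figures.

r_corr = 10.5 g·m⁻²·a⁻¹

copper: f(T) = -0.080·(T−10) [T>10 °C] = -1.2480
  SO₂ term: 0.0053·110.9^0.26·exp(0.059·58-1.2480) = 0.1585
  Cl⁻ term: 0.01025·104.4^0.27·exp(0.036·58+0.049·25.6) = 1.017
  sum: 0.1585 + 1.017 → r_corr = 1.176 μm/a
Convert to mass loss: 1.176 μm/a × 8.96 g/cm³ = 10.53 g·m⁻²·a⁻¹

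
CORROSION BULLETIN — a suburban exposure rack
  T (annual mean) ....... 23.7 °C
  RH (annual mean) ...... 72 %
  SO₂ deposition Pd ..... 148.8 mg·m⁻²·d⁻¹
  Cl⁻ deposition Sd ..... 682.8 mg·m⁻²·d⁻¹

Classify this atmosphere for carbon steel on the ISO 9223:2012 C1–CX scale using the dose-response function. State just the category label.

carbon steel: f(T) = -0.054·(T−10) [T>10 °C] = -0.7398
  SO₂ term: 1.77·148.8^0.52·exp(0.02·72-0.7398) = 48.06
  Cl⁻ term: 0.102·682.8^0.62·exp(0.033·72+0.04·23.7) = 162
  r_corr = 48.06 + 162 = 210 μm/a
Category bounds: 200…700 μm/a bracket r_corr ⇒ CX

CX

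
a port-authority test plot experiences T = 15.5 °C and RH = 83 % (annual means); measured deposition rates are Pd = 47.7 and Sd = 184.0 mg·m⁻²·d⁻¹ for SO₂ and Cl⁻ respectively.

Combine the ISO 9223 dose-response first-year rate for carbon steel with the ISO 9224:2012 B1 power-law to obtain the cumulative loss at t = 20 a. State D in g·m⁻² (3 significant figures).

D(20) = 4.74e+03 g·m⁻²

carbon steel: T>10 °C ⇒ hinge -0.054·(15.5−10) = -0.2970
  sulphur-dioxide contribution → 51.61 μm/a
  chloride contribution → 74.4 μm/a
  total first-year rate 126 μm/a
Long-term exponent b (ISO 9224 Table 2, B1) = 0.523
  D(20) = 126 × 20^0.523 = 126 × 4.791 = 603.7 μm
  Mass loss = 603.7 μm × 7.85 g/cm³ = 4739 g·m⁻²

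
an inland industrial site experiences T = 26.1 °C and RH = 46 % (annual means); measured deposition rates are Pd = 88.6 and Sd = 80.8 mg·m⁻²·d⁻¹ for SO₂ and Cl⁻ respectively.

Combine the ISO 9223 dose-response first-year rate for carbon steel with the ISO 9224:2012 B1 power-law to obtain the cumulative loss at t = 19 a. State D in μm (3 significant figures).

D(19) = 183 μm

carbon steel: f(T) = -0.054·(T−10) [T>10 °C] = -0.8694
  sulphur-dioxide contribution → 19.17 μm/a
  chloride contribution → 20.13 μm/a
  total first-year rate 39.3 μm/a
Power-law: D(19) = r_corr · 19^0.523
  D(19) = 39.3 × 19^0.523 = 39.3 × 4.664 = 183.3 μm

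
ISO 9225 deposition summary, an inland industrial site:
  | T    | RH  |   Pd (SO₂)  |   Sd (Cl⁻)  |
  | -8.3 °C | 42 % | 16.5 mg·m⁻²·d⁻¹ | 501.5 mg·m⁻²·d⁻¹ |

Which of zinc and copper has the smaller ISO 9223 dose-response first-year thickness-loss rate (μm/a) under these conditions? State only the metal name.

copper

zinc: T≤10 °C ⇒ hinge +0.038·(-8.3−10) = -0.6954
  sulphur-dioxide contribution → 0.1525 μm/a
  chloride contribution → 0.4185 μm/a
  ⇒ r_corr(zinc) = 0.571 μm/a
copper: temperature factor f = +0.126·(-18.3) = -2.3058
  sulphur-dioxide contribution → 0.01305 μm/a
  chloride contribution → 0.1659 μm/a
  total first-year rate 0.1789 μm/a
Ordering by μm/a: zinc (0.571) > copper (0.179)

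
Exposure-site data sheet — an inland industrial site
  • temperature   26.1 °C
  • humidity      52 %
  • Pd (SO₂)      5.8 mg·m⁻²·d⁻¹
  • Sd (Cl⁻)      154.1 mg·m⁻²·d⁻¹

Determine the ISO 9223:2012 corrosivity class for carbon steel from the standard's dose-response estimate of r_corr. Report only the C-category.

carbon steel: f(T) = -0.054·(T−10) [T>10 °C] = -0.8694
  SO₂ term: 1.77·5.8^0.52·exp(0.02·52-0.8694) = 5.237
  Cl⁻ term: 0.102·154.1^0.62·exp(0.033·52+0.04·26.1) = 36.62
  sum: 5.237 + 36.62 → r_corr = 41.85 μm/a
ISO 9223 Table 2 (carbon steel): 25 < 41.9 ≤ 50 μm/a ⇒ C3

C3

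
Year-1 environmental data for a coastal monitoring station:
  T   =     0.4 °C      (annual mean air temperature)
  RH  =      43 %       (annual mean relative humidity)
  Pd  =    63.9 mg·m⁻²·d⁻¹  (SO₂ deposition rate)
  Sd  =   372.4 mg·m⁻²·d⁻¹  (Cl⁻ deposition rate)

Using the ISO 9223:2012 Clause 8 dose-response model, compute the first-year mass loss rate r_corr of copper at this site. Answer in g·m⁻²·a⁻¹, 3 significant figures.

copper: f(T) = +0.126·(T−10) [T≤10 °C] = -1.2096
  sulphur-dioxide contribution → 0.05891 μm/a
  chloride contribution → 0.2431 μm/a
  total first-year rate 0.302 μm/a
Convert to mass loss: 0.302 μm/a × 8.96 g/cm³ = 2.706 g·m⁻²·a⁻¹

r_corr = 2.71 g·m⁻²·a⁻¹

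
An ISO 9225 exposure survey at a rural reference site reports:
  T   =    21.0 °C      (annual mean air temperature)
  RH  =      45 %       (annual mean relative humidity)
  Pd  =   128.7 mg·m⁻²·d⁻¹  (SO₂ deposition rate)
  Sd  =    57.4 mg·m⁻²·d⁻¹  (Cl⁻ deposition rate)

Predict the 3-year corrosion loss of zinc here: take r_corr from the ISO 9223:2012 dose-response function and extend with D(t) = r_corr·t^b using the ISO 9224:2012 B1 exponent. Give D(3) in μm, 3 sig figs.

D(3) = 4.64 μm

zinc: T>10 °C ⇒ hinge -0.071·(21.0−10) = -0.7810
  SO₂ term: 0.0129·128.7^0.44·exp(0.046·45-0.7810) = 0.3968
  Cl⁻ term: 0.0175·57.4^0.57·exp(0.008·45+0.085·21.0) = 1.504
  sum: 0.3968 + 1.504 → r_corr = 1.901 μm/a
Power-law: D(3) = r_corr · 3^0.813
  D(3) = 1.901 × 3^0.813 = 1.901 × 2.443 = 4.643 μm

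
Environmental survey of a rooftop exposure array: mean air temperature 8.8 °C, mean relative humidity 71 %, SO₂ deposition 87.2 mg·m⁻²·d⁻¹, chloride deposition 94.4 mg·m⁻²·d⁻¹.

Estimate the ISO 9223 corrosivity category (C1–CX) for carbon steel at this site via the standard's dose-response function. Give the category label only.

C5

carbon steel: temperature factor f = +0.150·(-1.2) = -0.1800
  Pd branch = 1.77·Pd^0.52·e^(0.02·RH+f) = 62.45 μm/a
  Cl⁻ term: 0.102·94.4^0.62·exp(0.033·71+0.04·8.8) = 25.32
  r_corr = 62.45 + 25.32 = 87.78 μm/a
87.8 μm/a falls in (80, 200] for carbon steel → category C5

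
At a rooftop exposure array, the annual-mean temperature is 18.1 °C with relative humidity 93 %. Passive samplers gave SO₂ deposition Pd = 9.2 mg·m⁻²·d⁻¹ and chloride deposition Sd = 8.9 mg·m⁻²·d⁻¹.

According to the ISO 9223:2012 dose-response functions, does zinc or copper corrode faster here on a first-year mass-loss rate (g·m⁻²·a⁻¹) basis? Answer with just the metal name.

copper

zinc: f(T) = -0.071·(T−10) [T>10 °C] = -0.5751
  Pd branch = 0.0129·Pd^0.44·e^(0.046·RH+f) = 1.389 μm/a
  Sd branch = 0.0175·Sd^0.57·e^(0.008·RH+0.085·T) = 0.5963 μm/a
  r_corr = 1.389 + 0.5963 = 1.986 μm/a
  mass loss = 1.986 μm/a × 7.14 g/cm³ = 14.18 g·m⁻²·a⁻¹
copper: temperature factor f = -0.080·(8.1) = -0.6480
  Pd branch = 0.0053·Pd^0.26·e^(0.059·RH+f) = 1.192 μm/a
  Sd branch = 0.01025·Sd^0.27·e^(0.036·RH+0.049·T) = 1.277 μm/a
  r_corr = 1.192 + 1.277 = 2.47 μm/a
  mass loss = 2.47 μm/a × 8.96 g/cm³ = 22.13 g·m⁻²·a⁻¹
Ordering by g·m⁻²·a⁻¹: copper (22.1) > zinc (14.2)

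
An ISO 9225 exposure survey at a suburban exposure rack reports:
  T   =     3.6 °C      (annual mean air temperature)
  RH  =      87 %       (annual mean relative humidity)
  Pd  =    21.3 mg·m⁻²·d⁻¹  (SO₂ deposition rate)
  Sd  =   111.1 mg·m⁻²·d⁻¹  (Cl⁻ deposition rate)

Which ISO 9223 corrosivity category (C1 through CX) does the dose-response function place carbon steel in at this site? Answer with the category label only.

C4

carbon steel: T≤10 °C ⇒ hinge +0.150·(3.6−10) = -0.9600
  sulphur-dioxide contribution → 18.94 μm/a
  chloride contribution → 38.58 μm/a
  total first-year rate 57.52 μm/a
ISO 9223 Table 2 (carbon steel): 50 < 57.5 ≤ 80 μm/a ⇒ C4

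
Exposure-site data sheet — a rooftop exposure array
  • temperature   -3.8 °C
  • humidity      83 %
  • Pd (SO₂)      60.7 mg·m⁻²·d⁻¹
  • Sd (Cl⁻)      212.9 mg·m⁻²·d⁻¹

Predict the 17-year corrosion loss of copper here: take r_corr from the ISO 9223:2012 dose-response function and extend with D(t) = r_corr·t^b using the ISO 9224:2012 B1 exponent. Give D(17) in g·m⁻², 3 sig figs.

D(17) = 64.1 g·m⁻²

copper: temperature factor f = +0.126·(-13.8) = -1.7388
  sulphur-dioxide contribution → 0.3627 μm/a
  chloride contribution → 0.718 μm/a
  total first-year rate 1.081 μm/a
Power-law: D(17) = r_corr · 17^0.667
  D(17) = 1.081 × 17^0.667 = 1.081 × 6.618 = 7.152 μm
  Mass loss = 7.152 μm × 8.96 g/cm³ = 64.08 g·m⁻²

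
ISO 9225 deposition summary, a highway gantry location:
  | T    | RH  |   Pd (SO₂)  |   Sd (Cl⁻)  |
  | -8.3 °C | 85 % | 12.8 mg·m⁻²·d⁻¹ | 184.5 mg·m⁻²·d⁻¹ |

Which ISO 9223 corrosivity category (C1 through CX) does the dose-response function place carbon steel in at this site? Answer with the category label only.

C3

carbon steel: T≤10 °C ⇒ hinge +0.150·(-8.3−10) = -2.7450
  Pd branch = 1.77·Pd^0.52·e^(0.02·RH+f) = 2.344 μm/a
  Sd branch = 0.102·Sd^0.62·e^(0.033·RH+0.04·T) = 30.73 μm/a
  sum: 2.344 + 30.73 → r_corr = 33.07 μm/a
Category bounds: 25…50 μm/a bracket r_corr ⇒ C3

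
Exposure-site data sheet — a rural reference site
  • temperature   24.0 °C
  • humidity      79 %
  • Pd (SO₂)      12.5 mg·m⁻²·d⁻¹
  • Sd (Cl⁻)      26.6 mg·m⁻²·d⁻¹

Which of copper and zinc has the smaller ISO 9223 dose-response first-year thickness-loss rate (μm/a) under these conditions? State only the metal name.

copper

copper: temperature factor f = -0.080·(14.0) = -1.1200
  sulphur-dioxide contribution → 0.3526 μm/a
  chloride contribution → 1.385 μm/a
  ⇒ r_corr(copper) = 1.737 μm/a
zinc: f(T) = -0.071·(T−10) [T>10 °C] = -0.9940
  sulphur-dioxide contribution → 0.5492 μm/a
  chloride contribution → 1.643 μm/a
  total first-year rate 2.192 μm/a
Ordering by μm/a: zinc (2.19) > copper (1.74)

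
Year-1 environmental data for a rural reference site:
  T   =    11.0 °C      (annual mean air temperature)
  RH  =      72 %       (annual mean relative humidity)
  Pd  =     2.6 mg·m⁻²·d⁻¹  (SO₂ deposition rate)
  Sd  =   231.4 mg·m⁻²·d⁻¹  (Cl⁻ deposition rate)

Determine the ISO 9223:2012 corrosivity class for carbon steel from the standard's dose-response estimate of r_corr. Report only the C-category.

C4

carbon steel: T>10 °C ⇒ hinge -0.054·(11.0−10) = -0.0540
  Pd branch = 1.77·Pd^0.52·e^(0.02·RH+f) = 11.63 μm/a
  Cl⁻ term: 0.102·231.4^0.62·exp(0.033·72+0.04·11.0) = 49.83
  r_corr = 11.63 + 49.83 = 61.46 μm/a
Category bounds: 50…80 μm/a bracket r_corr ⇒ C4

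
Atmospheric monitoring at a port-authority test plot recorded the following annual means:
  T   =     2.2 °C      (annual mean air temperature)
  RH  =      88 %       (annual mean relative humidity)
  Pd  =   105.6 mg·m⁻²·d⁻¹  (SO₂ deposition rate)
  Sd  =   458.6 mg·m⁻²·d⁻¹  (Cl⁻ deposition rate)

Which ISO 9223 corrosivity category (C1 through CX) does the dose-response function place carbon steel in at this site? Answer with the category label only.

carbon steel: f(T) = +0.150·(T−10) [T≤10 °C] = -1.1700
  SO₂ term: 1.77·105.6^0.52·exp(0.02·88-1.1700) = 36.02
  Sd branch = 0.102·Sd^0.62·e^(0.033·RH+0.04·T) = 90.8 μm/a
  sum: 36.02 + 90.8 → r_corr = 126.8 μm/a
127 μm/a falls in (80, 200] for carbon steel → category C5

C5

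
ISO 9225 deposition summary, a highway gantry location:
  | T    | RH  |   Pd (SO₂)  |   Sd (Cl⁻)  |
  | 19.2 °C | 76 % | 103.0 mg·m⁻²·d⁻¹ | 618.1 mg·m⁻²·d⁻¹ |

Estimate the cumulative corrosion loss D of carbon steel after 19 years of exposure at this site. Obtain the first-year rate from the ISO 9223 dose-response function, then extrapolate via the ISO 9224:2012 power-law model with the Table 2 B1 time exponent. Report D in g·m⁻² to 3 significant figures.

D(19) = 7.32e+03 g·m⁻²

carbon steel: T>10 °C ⇒ hinge -0.054·(19.2−10) = -0.4968
  sulphur-dioxide contribution → 54.83 μm/a
  chloride contribution → 145.1 μm/a
  total first-year rate 200 μm/a
Power-law: D(19) = r_corr · 19^0.523
  D(19) = 200 × 19^0.523 = 200 × 4.664 = 932.8 μm
  Mass loss = 932.8 μm × 7.85 g/cm³ = 7322 g·m⁻²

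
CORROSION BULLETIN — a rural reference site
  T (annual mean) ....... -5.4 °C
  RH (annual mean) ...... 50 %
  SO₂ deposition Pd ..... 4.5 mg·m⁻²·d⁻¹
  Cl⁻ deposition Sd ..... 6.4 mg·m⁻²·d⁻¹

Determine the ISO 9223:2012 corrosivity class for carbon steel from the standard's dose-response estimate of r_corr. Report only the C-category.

C2

carbon steel: T≤10 °C ⇒ hinge +0.150·(-5.4−10) = -2.3100
  Pd branch = 1.77·Pd^0.52·e^(0.02·RH+f) = 1.044 μm/a
  Cl⁻ term: 0.102·6.4^0.62·exp(0.033·50+0.04·-5.4) = 1.353
  r_corr = 1.044 + 1.353 = 2.397 μm/a
2.4 μm/a falls in (1.3, 25] for carbon steel → category C2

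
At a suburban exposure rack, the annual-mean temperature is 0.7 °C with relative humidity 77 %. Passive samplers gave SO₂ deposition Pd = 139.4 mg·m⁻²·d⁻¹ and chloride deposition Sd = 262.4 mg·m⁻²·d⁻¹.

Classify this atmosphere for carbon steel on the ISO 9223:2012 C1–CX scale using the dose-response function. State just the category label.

carbon steel: f(T) = +0.150·(T−10) [T≤10 °C] = -1.3950
  SO₂ term: 1.77·139.4^0.52·exp(0.02·77-1.3950) = 26.67
  Cl⁻ term: 0.102·262.4^0.62·exp(0.033·77+0.04·0.7) = 42.08
  sum: 26.67 + 42.08 → r_corr = 68.74 μm/a
Category bounds: 50…80 μm/a bracket r_corr ⇒ C4

C4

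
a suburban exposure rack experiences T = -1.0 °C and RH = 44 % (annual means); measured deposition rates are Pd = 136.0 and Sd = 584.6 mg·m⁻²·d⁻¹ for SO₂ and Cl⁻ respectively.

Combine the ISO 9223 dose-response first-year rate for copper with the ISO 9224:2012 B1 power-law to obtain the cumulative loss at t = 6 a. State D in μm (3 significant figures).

copper: T≤10 °C ⇒ hinge +0.126·(-1.0−10) = -1.3860
  sulphur-dioxide contribution → 0.06375 μm/a
  chloride contribution → 0.2657 μm/a
  total first-year rate 0.3295 μm/a
ISO 9224: D(t) = r_corr · t^b with b = 0.667 (copper, B1)
  D(6) = 0.3295 × 6^0.667 = 0.3295 × 3.304 = 1.089 μm

D(6) = 1.09 μm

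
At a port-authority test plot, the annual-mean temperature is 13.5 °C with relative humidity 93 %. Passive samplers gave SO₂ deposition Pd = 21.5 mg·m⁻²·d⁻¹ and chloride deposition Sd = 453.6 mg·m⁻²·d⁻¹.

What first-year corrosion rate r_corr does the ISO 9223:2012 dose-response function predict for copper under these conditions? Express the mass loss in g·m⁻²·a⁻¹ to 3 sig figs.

r_corr = 45.7 g·m⁻²·a⁻¹

copper: f(T) = -0.080·(T−10) [T>10 °C] = -0.2800
  Pd branch = 0.0053·Pd^0.26·e^(0.059·RH+f) = 2.148 μm/a
  Cl⁻ term: 0.01025·453.6^0.27·exp(0.036·93+0.049·13.5) = 2.947
  sum: 2.148 + 2.947 → r_corr = 5.095 μm/a
Convert to mass loss: 5.095 μm/a × 8.96 g/cm³ = 45.65 g·m⁻²·a⁻¹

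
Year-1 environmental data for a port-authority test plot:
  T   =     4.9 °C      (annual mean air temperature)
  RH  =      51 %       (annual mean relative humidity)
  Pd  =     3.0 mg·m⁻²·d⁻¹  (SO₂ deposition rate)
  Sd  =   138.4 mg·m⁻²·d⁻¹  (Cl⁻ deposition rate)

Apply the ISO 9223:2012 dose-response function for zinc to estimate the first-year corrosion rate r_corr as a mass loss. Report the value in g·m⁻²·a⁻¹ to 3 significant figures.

r_corr = 6.02 g·m⁻²·a⁻¹

zinc: temperature factor f = +0.038·(-5.1) = -0.1938
  SO₂ term: 0.0129·3.0^0.44·exp(0.046·51-0.1938) = 0.18
  Sd branch = 0.0175·Sd^0.57·e^(0.008·RH+0.085·T) = 0.6631 μm/a
  sum: 0.18 + 0.6631 → r_corr = 0.843 μm/a
Convert to mass loss: 0.843 μm/a × 7.14 g/cm³ = 6.019 g·m⁻²·a⁻¹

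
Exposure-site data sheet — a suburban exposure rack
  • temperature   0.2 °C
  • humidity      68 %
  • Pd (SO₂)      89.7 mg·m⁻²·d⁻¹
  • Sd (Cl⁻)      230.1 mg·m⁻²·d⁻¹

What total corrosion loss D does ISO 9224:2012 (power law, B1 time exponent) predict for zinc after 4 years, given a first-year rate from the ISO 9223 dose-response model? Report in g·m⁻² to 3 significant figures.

zinc: f(T) = +0.038·(T−10) [T≤10 °C] = -0.3724
  SO₂ term: 0.0129·89.7^0.44·exp(0.046·68-0.3724) = 1.467
  Cl⁻ term: 0.0175·230.1^0.57·exp(0.008·68+0.085·0.2) = 0.6807
  r_corr = 1.467 + 0.6807 = 2.148 μm/a
Power-law: D(4) = r_corr · 4^0.813
  D(4) = 2.148 × 4^0.813 = 2.148 × 3.087 = 6.63 μm
  Mass loss = 6.63 μm × 7.14 g/cm³ = 47.34 g·m⁻²

D(4) = 47.3 g·m⁻²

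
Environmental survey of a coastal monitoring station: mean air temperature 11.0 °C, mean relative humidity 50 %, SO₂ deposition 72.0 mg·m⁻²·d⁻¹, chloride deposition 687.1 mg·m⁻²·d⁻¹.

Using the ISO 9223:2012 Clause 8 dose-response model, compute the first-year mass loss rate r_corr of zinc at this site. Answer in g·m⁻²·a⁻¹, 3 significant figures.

r_corr = 25.3 g·m⁻²·a⁻¹

zinc: temperature factor f = -0.071·(1.0) = -0.0710
  sulphur-dioxide contribution → 0.7868 μm/a
  chloride contribution → 2.754 μm/a
  total first-year rate 3.541 μm/a
Convert to mass loss: 3.541 μm/a × 7.14 g/cm³ = 25.28 g·m⁻²·a⁻¹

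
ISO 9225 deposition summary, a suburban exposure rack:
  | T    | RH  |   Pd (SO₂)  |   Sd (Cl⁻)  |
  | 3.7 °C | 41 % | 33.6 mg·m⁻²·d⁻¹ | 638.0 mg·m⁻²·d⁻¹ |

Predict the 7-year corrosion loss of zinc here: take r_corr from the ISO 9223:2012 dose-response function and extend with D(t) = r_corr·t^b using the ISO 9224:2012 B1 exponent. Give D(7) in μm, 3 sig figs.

zinc: T≤10 °C ⇒ hinge +0.038·(3.7−10) = -0.2394
  SO₂ term: 0.0129·33.6^0.44·exp(0.046·41-0.2394) = 0.3143
  Cl⁻ term: 0.0175·638.0^0.57·exp(0.008·41+0.085·3.7) = 1.321
  sum: 0.3143 + 1.321 → r_corr = 1.635 μm/a
Power-law: D(7) = r_corr · 7^0.813
  D(7) = 1.635 × 7^0.813 = 1.635 × 4.865 = 7.954 μm

D(7) = 7.95 μm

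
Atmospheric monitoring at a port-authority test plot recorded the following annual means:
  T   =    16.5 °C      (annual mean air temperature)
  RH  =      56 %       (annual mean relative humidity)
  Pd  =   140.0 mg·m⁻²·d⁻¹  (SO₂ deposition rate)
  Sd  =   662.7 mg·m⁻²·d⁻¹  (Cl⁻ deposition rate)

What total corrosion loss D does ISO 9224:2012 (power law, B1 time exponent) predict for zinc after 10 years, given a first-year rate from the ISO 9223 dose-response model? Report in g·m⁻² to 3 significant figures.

D(10) = 253 g·m⁻²

zinc: temperature factor f = -0.071·(6.5) = -0.4615
  SO₂ term: 0.0129·140.0^0.44·exp(0.046·56-0.4615) = 0.9402
  Cl⁻ term: 0.0175·662.7^0.57·exp(0.008·56+0.085·16.5) = 4.517
  sum: 0.9402 + 4.517 → r_corr = 5.457 μm/a
Power-law: D(10) = r_corr · 10^0.813
  D(10) = 5.457 × 10^0.813 = 5.457 × 6.501 = 35.48 μm
  Mass loss = 35.48 μm × 7.14 g/cm³ = 253.3 g·m⁻²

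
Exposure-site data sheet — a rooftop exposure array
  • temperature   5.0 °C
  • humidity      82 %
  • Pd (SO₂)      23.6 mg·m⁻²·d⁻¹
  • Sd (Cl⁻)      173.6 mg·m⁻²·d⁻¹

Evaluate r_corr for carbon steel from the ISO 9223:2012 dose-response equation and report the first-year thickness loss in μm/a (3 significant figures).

r_corr = 67.9 μm/a

carbon steel: f(T) = +0.150·(T−10) [T≤10 °C] = -0.7500
  sulphur-dioxide contribution → 22.31 μm/a
  chloride contribution → 45.62 μm/a
  ⇒ r_corr(carbon steel) = 67.93 μm/a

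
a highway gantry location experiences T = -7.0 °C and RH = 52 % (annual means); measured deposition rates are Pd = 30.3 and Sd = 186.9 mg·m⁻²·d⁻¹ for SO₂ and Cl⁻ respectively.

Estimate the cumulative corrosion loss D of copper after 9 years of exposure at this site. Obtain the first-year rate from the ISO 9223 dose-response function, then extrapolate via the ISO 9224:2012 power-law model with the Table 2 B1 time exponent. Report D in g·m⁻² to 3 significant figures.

D(9) = 8.79 g·m⁻²

copper: f(T) = +0.126·(T−10) [T≤10 °C] = -2.1420
  sulphur-dioxide contribution → 0.03248 μm/a
  chloride contribution → 0.1941 μm/a
  ⇒ r_corr(copper) = 0.2266 μm/a
ISO 9224: D(t) = r_corr · t^b with b = 0.667 (copper, B1)
  D(9) = 0.2266 × 9^0.667 = 0.2266 × 4.33 = 0.9812 μm
  Mass loss = 0.9812 μm × 8.96 g/cm³ = 8.792 g·m⁻²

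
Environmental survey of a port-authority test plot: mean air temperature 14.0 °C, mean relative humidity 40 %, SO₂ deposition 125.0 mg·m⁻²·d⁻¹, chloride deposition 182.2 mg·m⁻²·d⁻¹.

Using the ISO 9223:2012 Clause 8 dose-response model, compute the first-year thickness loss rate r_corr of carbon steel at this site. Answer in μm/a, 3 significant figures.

r_corr = 55.9 μm/a

carbon steel: T>10 °C ⇒ hinge -0.054·(14.0−10) = -0.2160
  Pd branch = 1.77·Pd^0.52·e^(0.02·RH+f) = 39.08 μm/a
  Sd branch = 0.102·Sd^0.62·e^(0.033·RH+0.04·T) = 16.85 μm/a
  r_corr = 39.08 + 16.85 = 55.93 μm/a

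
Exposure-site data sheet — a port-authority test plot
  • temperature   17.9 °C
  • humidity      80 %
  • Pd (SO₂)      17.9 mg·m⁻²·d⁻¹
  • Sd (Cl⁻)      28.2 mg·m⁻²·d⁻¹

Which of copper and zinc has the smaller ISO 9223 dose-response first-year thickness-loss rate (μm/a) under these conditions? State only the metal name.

copper: f(T) = -0.080·(T−10) [T>10 °C] = -0.6320
  sulphur-dioxide contribution → 0.669 μm/a
  chloride contribution → 1.081 μm/a
  total first-year rate 1.75 μm/a
zinc: f(T) = -0.071·(T−10) [T>10 °C] = -0.5609
  sulphur-dioxide contribution → 1.039 μm/a
  chloride contribution → 1.02 μm/a
  total first-year rate 2.058 μm/a
Ordering by μm/a: zinc (2.06) > copper (1.75)

copper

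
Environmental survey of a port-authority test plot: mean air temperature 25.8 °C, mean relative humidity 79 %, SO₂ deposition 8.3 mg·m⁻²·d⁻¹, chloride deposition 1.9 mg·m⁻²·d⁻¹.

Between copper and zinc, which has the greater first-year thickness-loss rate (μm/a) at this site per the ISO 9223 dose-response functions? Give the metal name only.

copper: temperature factor f = -0.080·(15.8) = -1.2640
  Pd branch = 0.0053·Pd^0.26·e^(0.059·RH+f) = 0.2745 μm/a
  Cl⁻ term: 0.01025·1.9^0.27·exp(0.036·79+0.049·25.8) = 0.7416
  r_corr = 0.2745 + 0.7416 = 1.016 μm/a
zinc: temperature factor f = -0.071·(15.8) = -1.1218
  SO₂ term: 0.0129·8.3^0.44·exp(0.046·79-1.1218) = 0.4037
  Cl⁻ term: 0.0175·1.9^0.57·exp(0.008·79+0.085·25.8) = 0.4254
  r_corr = 0.4037 + 0.4254 = 0.8291 μm/a
Ordering by μm/a: copper (1.02) > zinc (0.829)

copper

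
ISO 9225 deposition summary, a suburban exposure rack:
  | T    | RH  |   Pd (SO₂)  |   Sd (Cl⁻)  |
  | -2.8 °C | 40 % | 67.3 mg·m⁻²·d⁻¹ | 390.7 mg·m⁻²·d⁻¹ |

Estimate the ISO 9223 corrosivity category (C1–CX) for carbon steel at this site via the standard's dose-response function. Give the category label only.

carbon steel: temperature factor f = +0.150·(-12.8) = -1.9200
  Pd branch = 1.77·Pd^0.52·e^(0.02·RH+f) = 5.154 μm/a
  Cl⁻ term: 0.102·390.7^0.62·exp(0.033·40+0.04·-2.8) = 13.81
  r_corr = 5.154 + 13.81 = 18.96 μm/a
Category bounds: 1.3…25 μm/a bracket r_corr ⇒ C2

C2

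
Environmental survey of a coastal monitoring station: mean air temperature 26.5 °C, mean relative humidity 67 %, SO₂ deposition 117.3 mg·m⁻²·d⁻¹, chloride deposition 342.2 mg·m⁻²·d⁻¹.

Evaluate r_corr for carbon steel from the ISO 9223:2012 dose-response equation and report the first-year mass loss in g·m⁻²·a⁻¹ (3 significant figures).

carbon steel: T>10 °C ⇒ hinge -0.054·(26.5−10) = -0.8910
  SO₂ term: 1.77·117.3^0.52·exp(0.02·67-0.8910) = 33.04
  Sd branch = 0.102·Sd^0.62·e^(0.033·RH+0.04·T) = 100.1 μm/a
  sum: 33.04 + 100.1 → r_corr = 133.1 μm/a
Convert to mass loss: 133.1 μm/a × 7.85 g/cm³ = 1045 g·m⁻²·a⁻¹

r_corr = 1.05e+03 g·m⁻²·a⁻¹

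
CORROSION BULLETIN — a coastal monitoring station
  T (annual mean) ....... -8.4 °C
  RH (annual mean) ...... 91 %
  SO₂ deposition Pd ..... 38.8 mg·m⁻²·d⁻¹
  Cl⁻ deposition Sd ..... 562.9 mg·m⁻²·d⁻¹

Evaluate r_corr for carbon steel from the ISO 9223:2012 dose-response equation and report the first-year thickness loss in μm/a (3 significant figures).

r_corr = 79.1 μm/a

carbon steel: temperature factor f = +0.150·(-18.4) = -2.7600
  Pd branch = 1.77·Pd^0.52·e^(0.02·RH+f) = 4.634 μm/a
  Sd branch = 0.102·Sd^0.62·e^(0.033·RH+0.04·T) = 74.5 μm/a
  sum: 4.634 + 74.5 → r_corr = 79.13 μm/a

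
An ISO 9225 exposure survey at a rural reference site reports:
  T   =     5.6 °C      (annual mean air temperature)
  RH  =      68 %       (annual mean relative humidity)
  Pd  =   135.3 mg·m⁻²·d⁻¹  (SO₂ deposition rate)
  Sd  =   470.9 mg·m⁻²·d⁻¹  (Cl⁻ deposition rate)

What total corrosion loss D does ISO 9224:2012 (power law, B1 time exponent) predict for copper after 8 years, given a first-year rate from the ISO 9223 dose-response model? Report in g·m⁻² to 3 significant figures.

copper: f(T) = +0.126·(T−10) [T≤10 °C] = -0.5544
  sulphur-dioxide contribution → 0.6026 μm/a
  chloride contribution → 0.8217 μm/a
  ⇒ r_corr(copper) = 1.424 μm/a
ISO 9224: D(t) = r_corr · t^b with b = 0.667 (copper, B1)
  D(8) = 1.424 × 8^0.667 = 1.424 × 4.003 = 5.701 μm
  Mass loss = 5.701 μm × 8.96 g/cm³ = 51.08 g·m⁻²

D(8) = 51.1 g·m⁻²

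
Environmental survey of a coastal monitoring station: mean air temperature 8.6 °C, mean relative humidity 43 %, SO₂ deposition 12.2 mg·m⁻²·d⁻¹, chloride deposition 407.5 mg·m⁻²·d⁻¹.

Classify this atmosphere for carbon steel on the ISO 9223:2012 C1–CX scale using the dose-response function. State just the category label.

carbon steel: f(T) = +0.150·(T−10) [T≤10 °C] = -0.2100
  Pd branch = 1.77·Pd^0.52·e^(0.02·RH+f) = 12.45 μm/a
  Cl⁻ term: 0.102·407.5^0.62·exp(0.033·43+0.04·8.6) = 24.69
  sum: 12.45 + 24.69 → r_corr = 37.14 μm/a
ISO 9223 Table 2 (carbon steel): 25 < 37.1 ≤ 50 μm/a ⇒ C3

C3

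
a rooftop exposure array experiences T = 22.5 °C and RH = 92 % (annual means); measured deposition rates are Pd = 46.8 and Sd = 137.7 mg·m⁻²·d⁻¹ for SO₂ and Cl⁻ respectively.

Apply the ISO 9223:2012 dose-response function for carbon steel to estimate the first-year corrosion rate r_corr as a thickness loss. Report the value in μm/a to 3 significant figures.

carbon steel: f(T) = -0.054·(T−10) [T>10 °C] = -0.6750
  SO₂ term: 1.77·46.8^0.52·exp(0.02·92-0.6750) = 41.92
  Cl⁻ term: 0.102·137.7^0.62·exp(0.033·92+0.04·22.5) = 110.7
  sum: 41.92 + 110.7 → r_corr = 152.6 μm/a

r_corr = 153 μm/a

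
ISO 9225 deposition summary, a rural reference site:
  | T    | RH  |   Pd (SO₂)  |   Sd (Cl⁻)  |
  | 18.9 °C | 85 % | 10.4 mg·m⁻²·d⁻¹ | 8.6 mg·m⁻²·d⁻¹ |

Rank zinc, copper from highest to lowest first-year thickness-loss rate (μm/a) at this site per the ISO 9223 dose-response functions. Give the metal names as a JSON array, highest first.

["copper", "zinc"]

zinc: temperature factor f = -0.071·(8.9) = -0.6319
  SO₂ term: 0.0129·10.4^0.44·exp(0.046·85-0.6319) = 0.9588
  Sd branch = 0.0175·Sd^0.57·e^(0.008·RH+0.085·T) = 0.5871 μm/a
  sum: 0.9588 + 0.5871 → r_corr = 1.546 μm/a
copper: T>10 °C ⇒ hinge -0.080·(18.9−10) = -0.7120
  SO₂ term: 0.0053·10.4^0.26·exp(0.059·85-0.7120) = 0.7202
  Cl⁻ term: 0.01025·8.6^0.27·exp(0.036·85+0.049·18.9) = 0.9867
  r_corr = 0.7202 + 0.9867 = 1.707 μm/a
Ordering by μm/a: copper (1.71) > zinc (1.55)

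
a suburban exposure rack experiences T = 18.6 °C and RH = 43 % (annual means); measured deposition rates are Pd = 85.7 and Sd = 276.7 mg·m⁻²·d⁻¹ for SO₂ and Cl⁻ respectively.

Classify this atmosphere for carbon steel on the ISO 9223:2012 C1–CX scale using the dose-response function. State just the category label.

C4

carbon steel: temperature factor f = -0.054·(8.6) = -0.4644
  sulphur-dioxide contribution → 26.6 μm/a
  chloride contribution → 28.98 μm/a
  total first-year rate 55.58 μm/a
55.6 μm/a falls in (50, 80] for carbon steel → category C4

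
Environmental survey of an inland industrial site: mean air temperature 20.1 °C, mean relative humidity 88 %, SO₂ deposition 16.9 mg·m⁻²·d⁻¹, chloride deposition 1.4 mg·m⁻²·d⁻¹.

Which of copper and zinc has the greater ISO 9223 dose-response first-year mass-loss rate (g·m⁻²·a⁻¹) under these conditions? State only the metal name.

copper: T>10 °C ⇒ hinge -0.080·(20.1−10) = -0.8080
  SO₂ term: 0.0053·16.9^0.26·exp(0.059·88-0.8080) = 0.8861
  Sd branch = 0.01025·Sd^0.27·e^(0.036·RH+0.049·T) = 0.7141 μm/a
  r_corr = 0.8861 + 0.7141 = 1.6 μm/a
  mass loss = 1.6 μm/a × 8.96 g/cm³ = 14.34 g·m⁻²·a⁻¹
zinc: T>10 °C ⇒ hinge -0.071·(20.1−10) = -0.7171
  Pd branch = 0.0129·Pd^0.44·e^(0.046·RH+f) = 1.252 μm/a
  Cl⁻ term: 0.0175·1.4^0.57·exp(0.008·88+0.085·20.1) = 0.2366
  r_corr = 1.252 + 0.2366 = 1.488 μm/a
  mass loss = 1.488 μm/a × 7.14 g/cm³ = 10.63 g·m⁻²·a⁻¹
Ordering by g·m⁻²·a⁻¹: copper (14.3) > zinc (10.6)

copper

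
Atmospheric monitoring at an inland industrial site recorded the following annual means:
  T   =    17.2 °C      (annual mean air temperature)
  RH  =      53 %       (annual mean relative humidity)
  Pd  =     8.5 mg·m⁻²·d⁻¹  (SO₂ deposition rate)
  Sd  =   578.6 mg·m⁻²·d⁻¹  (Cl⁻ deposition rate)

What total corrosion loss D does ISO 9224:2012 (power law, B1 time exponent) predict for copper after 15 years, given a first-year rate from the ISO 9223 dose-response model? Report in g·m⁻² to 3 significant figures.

copper: f(T) = -0.080·(T−10) [T>10 °C] = -0.5760
  sulphur-dioxide contribution → 0.1185 μm/a
  chloride contribution → 0.8938 μm/a
  ⇒ r_corr(copper) = 1.012 μm/a
ISO 9224: D(t) = r_corr · t^b with b = 0.667 (copper, B1)
  D(15) = 1.012 × 15^0.667 = 1.012 × 6.088 = 6.163 μm
  Mass loss = 6.163 μm × 8.96 g/cm³ = 55.22 g·m⁻²

D(15) = 55.2 g·m⁻²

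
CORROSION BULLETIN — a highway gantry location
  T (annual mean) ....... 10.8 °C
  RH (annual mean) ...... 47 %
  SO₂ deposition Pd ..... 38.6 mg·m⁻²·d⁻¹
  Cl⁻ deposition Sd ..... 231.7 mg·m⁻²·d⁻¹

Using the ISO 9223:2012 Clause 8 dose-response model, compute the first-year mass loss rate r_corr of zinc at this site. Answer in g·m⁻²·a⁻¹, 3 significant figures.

r_corr = 13.9 g·m⁻²·a⁻¹

zinc: T>10 °C ⇒ hinge -0.071·(10.8−10) = -0.0568
  SO₂ term: 0.0129·38.6^0.44·exp(0.046·47-0.0568) = 0.5284
  Cl⁻ term: 0.0175·231.7^0.57·exp(0.008·47+0.085·10.8) = 1.422
  r_corr = 0.5284 + 1.422 = 1.951 μm/a
Convert to mass loss: 1.951 μm/a × 7.14 g/cm³ = 13.93 g·m⁻²·a⁻¹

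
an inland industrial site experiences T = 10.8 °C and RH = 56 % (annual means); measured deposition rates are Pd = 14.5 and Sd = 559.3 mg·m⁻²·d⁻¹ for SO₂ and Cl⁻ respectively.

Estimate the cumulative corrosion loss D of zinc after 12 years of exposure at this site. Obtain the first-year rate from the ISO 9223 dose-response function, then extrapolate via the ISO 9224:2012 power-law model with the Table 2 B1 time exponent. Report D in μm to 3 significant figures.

zinc: T>10 °C ⇒ hinge -0.071·(10.8−10) = -0.0568
  Pd branch = 0.0129·Pd^0.44·e^(0.046·RH+f) = 0.5196 μm/a
  Cl⁻ term: 0.0175·559.3^0.57·exp(0.008·56+0.085·10.8) = 2.526
  sum: 0.5196 + 2.526 → r_corr = 3.046 μm/a
Power-law: D(12) = r_corr · 12^0.813
  D(12) = 3.046 × 12^0.813 = 3.046 × 7.54 = 22.96 μm

D(12) = 23.0 μm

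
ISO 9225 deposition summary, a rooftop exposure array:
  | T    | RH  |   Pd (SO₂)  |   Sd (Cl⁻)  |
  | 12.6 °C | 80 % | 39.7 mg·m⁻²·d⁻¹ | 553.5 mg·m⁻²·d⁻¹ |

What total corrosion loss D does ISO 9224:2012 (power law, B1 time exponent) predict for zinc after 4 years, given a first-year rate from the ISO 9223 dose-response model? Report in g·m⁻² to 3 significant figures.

zinc: T>10 °C ⇒ hinge -0.071·(12.6−10) = -0.1846
  SO₂ term: 0.0129·39.7^0.44·exp(0.046·80-0.1846) = 2.148
  Cl⁻ term: 0.0175·553.5^0.57·exp(0.008·80+0.085·12.6) = 3.546
  r_corr = 2.148 + 3.546 = 5.694 μm/a
ISO 9224: D(t) = r_corr · t^b with b = 0.813 (zinc, B1)
  D(4) = 5.694 × 4^0.813 = 5.694 × 3.087 = 17.57 μm
  Mass loss = 17.57 μm × 7.14 g/cm³ = 125.5 g·m⁻²

D(4) = 125 g·m⁻²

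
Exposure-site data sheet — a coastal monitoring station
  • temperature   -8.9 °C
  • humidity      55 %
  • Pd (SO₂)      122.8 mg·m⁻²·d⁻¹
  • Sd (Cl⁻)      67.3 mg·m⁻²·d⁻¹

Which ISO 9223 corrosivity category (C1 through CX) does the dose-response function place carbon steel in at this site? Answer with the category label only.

carbon steel: temperature factor f = +0.150·(-18.9) = -2.8350
  Pd branch = 1.77·Pd^0.52·e^(0.02·RH+f) = 3.809 μm/a
  Sd branch = 0.102·Sd^0.62·e^(0.033·RH+0.04·T) = 5.965 μm/a
  r_corr = 3.809 + 5.965 = 9.774 μm/a
ISO 9223 Table 2 (carbon steel): 1.3 < 9.77 ≤ 25 μm/a ⇒ C2

C2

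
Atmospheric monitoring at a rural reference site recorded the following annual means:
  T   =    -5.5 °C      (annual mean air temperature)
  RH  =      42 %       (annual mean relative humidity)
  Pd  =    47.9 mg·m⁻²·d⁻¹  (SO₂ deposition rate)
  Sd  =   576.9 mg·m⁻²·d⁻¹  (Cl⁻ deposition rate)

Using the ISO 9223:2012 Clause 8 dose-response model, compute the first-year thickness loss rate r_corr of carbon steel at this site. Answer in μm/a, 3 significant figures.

carbon steel: T≤10 °C ⇒ hinge +0.150·(-5.5−10) = -2.3250
  SO₂ term: 1.77·47.9^0.52·exp(0.02·42-2.3250) = 2.998
  Sd branch = 0.102·Sd^0.62·e^(0.033·RH+0.04·T) = 16.86 μm/a
  sum: 2.998 + 16.86 → r_corr = 19.86 μm/a

r_corr = 19.9 μm/a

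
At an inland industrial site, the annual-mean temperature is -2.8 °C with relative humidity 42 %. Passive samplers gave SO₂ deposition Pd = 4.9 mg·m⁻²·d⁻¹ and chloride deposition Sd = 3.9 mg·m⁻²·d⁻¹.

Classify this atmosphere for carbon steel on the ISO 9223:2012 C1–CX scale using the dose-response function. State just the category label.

C2

carbon steel: f(T) = +0.150·(T−10) [T≤10 °C] = -1.9200
  SO₂ term: 1.77·4.9^0.52·exp(0.02·42-1.9200) = 1.374
  Cl⁻ term: 0.102·3.9^0.62·exp(0.033·42+0.04·-2.8) = 0.8479
  r_corr = 1.374 + 0.8479 = 2.221 μm/a
ISO 9223 Table 2 (carbon steel): 1.3 < 2.22 ≤ 25 μm/a ⇒ C2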